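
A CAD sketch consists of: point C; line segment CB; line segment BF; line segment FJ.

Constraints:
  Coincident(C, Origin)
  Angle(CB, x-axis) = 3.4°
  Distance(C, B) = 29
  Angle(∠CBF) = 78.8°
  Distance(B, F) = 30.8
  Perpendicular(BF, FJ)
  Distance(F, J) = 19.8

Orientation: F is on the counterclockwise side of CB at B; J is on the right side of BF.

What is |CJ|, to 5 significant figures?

54.417

∠CBF = 78.8°, so BF runs at 3.4° + (180° − 78.8°) = 104.60° from the x-axis; with |BF| = 30.8, F = B + 30.8·(cos 104.60°, sin 104.60°) = (21.185, 31.525). The perpendicularity gives FJ at right angles to BF; with |FJ| = 19.8 on the right of BF, J = F + 19.8·(0.96771, 0.25207) = (40.346, 36.516). Then |CJ| = |J − C| = 54.417.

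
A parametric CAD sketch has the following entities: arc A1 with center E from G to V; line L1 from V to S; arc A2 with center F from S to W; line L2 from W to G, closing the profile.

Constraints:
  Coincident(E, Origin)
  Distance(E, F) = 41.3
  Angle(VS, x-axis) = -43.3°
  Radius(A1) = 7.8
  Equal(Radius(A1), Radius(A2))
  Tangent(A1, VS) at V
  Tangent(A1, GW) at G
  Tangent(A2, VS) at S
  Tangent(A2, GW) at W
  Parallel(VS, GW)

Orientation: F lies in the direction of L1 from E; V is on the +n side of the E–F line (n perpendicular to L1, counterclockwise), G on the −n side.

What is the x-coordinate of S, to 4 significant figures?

35.41

Tangency of A1 to both parallel lines with radius 7.8 puts V and G at E ± 7.8·n: V = (5.349, 5.677), G = (-5.349, -5.677). Equal radii place S and W the same way about F: S = F + 7.8·n = (35.41, -22.65), W = F − 7.8·n = (24.71, -34.00). So S.x = 35.41.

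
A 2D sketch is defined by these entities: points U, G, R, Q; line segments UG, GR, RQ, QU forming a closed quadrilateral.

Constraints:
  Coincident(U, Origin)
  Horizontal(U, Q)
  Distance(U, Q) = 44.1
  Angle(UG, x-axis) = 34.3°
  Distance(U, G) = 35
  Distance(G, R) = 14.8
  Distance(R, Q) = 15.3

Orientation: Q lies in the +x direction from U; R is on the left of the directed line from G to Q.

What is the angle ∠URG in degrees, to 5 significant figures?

37.075°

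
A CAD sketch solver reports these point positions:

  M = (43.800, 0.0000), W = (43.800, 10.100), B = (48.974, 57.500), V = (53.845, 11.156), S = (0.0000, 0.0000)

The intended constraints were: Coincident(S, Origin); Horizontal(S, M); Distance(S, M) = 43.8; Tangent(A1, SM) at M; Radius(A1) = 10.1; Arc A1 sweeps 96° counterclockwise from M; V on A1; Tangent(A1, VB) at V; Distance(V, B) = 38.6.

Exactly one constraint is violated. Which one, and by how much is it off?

Distance(V, B) = 38.6 — off by 8.00.

S = (0.00, 0.00) ✓; S.y = 0.00, M.y = 0.00 ✓; |SM| = 43.80 ✓; ∠(WM, MS) = 90.00° ✓; |WM| = 10.10 ✓; bearing(W→V) − bearing(W→M) = 96.00° ✓; |WV| = 10.10 ✓; ∠(WV, VB) = 90.00° ✓; |VB| = 46.60 ✗.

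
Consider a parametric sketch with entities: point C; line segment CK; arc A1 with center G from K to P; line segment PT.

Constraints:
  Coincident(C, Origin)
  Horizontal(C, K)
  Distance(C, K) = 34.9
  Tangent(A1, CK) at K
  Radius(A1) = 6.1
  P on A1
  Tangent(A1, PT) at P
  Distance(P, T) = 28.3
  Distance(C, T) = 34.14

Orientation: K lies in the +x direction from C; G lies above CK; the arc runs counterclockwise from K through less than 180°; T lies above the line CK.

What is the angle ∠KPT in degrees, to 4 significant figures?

110.5°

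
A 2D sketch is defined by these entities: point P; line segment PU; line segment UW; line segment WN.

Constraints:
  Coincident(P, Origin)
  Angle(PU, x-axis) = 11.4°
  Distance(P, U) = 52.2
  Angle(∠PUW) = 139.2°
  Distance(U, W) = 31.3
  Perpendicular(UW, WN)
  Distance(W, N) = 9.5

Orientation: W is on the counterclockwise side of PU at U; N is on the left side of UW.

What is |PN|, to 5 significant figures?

74.969

P is at the origin; PU runs at 11.4° with length 52.2, so U = 52.2·(cos 11.4°, sin 11.4°) = (51.170, 10.318). ∠PUW = 139.2°, so UW runs at 11.4° + (180° − 139.2°) = 52.200° from the x-axis; with |UW| = 31.3, W = U + 31.3·(cos 52.200°, sin 52.200°) = (70.354, 35.050). The perpendicularity gives WN at right angles to UW; with |WN| = 9.5 on the left of UW, N = W + 9.5·(-0.79016, 0.61291) = (62.848, 40.872). Then |PN| = |N − P| = 74.969.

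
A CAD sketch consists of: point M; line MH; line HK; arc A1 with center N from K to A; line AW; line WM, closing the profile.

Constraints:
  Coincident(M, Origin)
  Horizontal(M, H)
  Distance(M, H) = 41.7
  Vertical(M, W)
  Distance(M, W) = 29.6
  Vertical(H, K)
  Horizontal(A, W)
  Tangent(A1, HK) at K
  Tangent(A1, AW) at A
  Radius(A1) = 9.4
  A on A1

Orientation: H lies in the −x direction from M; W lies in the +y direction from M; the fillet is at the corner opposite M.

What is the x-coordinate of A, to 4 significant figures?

-32.30

The virtual corner opposite M is at (-41.70, 29.60). Since A1 is tangent to HK there, NK ⟂ HK and tangency of A1 to AW means the radius NA is perpendicular to AW, with radius 9.4, so the center N sits 9.4 in from both sides at N = (-32.30, 20.20). That places the tangent points at K = (-41.70, 20.20) on HK and A = (-32.30, 29.60) on AW. So A.x = -32.30.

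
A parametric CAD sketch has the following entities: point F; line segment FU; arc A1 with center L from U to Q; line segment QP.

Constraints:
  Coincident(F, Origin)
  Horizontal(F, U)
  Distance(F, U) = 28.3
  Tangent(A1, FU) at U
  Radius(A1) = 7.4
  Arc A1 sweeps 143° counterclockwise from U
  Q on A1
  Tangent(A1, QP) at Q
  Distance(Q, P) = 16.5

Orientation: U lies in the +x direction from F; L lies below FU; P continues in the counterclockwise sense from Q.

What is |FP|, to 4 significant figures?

43.71

F is at the origin; F and U share the same y with |FU| = 28.3 and U on the +x side, so U = (28.30, 0.000). Tangency of A1 to FU means the radius LU is perpendicular to FU, so L = U + (0, -7.4) = (28.30, -7.400). On A1, U sits at bearing 90° from L; a 143° counterclockwise sweep puts Q at bearing 233°, so Q = L + 7.4·(cos 233°, sin 233°) = (23.85, -13.31). A1 meets QP tangentially, so LQ is at right angles to QP, so QP runs along (−sin 233°, cos 233°); with |QP| = 16.5, P = (37.02, -23.24). Then |FP| = |P − F| = 43.71.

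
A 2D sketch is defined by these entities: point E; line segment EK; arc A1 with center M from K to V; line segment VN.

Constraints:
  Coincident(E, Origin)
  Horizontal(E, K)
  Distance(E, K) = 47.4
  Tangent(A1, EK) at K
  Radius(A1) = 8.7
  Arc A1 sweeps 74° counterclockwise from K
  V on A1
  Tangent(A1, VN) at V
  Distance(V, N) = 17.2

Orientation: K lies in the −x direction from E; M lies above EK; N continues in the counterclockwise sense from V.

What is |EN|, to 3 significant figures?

41.2

E is at the origin; EK is horizontal with |EK| = 47.4 and K on the −x side, so K = (-47.4, 0.00). Since A1 is tangent to EK there, MK ⟂ EK, so M = K + (0, 8.7) = (-47.4, 8.70). On A1, K sits at bearing -90° from M; a 74° counterclockwise sweep puts V at bearing -16°, so V = M + 8.7·(cos -16°, sin -16°) = (-39.0, 6.30). A1 meets VN tangentially, so MV is at right angles to VN, so VN runs along (−sin -16°, cos -16°); with |VN| = 17.2, N = (-34.3, 22.8). Then |EN| = |N − E| = 41.2.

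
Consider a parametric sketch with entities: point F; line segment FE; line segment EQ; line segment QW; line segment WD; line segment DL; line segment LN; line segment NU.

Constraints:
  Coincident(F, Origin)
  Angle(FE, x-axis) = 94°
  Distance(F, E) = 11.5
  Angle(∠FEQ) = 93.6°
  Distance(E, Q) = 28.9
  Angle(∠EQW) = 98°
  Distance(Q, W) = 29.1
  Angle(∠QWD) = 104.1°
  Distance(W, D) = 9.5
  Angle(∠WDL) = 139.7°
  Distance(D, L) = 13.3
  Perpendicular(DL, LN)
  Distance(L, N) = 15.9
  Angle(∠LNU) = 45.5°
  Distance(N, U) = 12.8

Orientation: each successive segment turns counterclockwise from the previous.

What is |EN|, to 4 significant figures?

21.07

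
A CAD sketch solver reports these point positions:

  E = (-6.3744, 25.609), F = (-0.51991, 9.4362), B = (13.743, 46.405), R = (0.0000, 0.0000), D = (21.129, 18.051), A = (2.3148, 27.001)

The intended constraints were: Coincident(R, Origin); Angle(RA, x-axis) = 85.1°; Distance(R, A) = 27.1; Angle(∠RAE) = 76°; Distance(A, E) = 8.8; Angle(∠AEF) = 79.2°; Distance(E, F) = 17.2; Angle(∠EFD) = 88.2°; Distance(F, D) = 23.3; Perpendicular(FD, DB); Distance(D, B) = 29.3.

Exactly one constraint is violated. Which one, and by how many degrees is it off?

Perpendicular(FD, DB) — off by 7.10°.

R = (0.00, 0.00) ✓; RA at 85.10° ✓; |RA| = 27.10 ✓; ∠RAE = 76.00° ✓; |AE| = 8.800 ✓; ∠AEF = 79.20° ✓; |EF| = 17.20 ✓; ∠EFD = 88.20° ✓; |FD| = 23.30 ✓; ∠(FD, DB) = 82.90° ✗; |DB| = 29.30 ✓.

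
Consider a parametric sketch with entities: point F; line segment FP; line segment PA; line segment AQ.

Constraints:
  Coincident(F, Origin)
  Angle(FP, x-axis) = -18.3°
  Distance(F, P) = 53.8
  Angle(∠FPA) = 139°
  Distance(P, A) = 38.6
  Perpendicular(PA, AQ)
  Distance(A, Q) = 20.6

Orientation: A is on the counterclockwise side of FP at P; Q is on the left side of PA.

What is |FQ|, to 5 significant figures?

80.555

∠FPA = 139.0°, so PA runs at -18.3° + (180° − 139.0°) = 22.700° from the x-axis; with |PA| = 38.6, A = P + 38.6·(cos 22.700°, sin 22.700°) = (86.689, -1.9968). PA is perpendicular to AQ; with |AQ| = 20.6 on the left of PA, Q = A + 20.6·(-0.38591, 0.92254) = (78.739, 17.007). Then |FQ| = |Q − F| = 80.555.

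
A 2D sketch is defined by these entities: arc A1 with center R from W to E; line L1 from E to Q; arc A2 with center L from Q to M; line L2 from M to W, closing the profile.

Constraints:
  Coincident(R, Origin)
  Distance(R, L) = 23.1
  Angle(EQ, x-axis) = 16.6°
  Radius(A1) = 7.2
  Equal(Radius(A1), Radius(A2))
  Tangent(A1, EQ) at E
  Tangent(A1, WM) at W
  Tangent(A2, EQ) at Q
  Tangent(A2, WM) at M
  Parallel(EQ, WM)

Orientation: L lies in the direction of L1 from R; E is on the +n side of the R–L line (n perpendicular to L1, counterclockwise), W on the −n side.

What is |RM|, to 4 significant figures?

24.20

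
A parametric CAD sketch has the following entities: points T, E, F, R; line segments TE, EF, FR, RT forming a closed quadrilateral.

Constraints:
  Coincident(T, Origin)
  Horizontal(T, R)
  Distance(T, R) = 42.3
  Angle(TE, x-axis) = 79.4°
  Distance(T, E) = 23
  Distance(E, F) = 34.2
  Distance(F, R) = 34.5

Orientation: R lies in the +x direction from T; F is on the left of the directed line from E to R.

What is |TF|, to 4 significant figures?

49.87

T is at the origin; TR is horizontal with |TR| = 42.3 and R in +x, so R = (42.3, 0). TE runs at 79.4° with |TE| = 23.0, so E = (4.231, 22.61). F is determined by |EF| = 34.2 and |FR| = 34.5 together: it lies at the intersection of circle(E, 34.2) and circle(R, 34.5). With |ER| = 44.28, the foot of the radical line on ER is 21.91 from E and the perpendicular offset is √(34.2² − 21.91²) = 26.26. Taking the left-of-ER solution: F = (36.48, 34.00).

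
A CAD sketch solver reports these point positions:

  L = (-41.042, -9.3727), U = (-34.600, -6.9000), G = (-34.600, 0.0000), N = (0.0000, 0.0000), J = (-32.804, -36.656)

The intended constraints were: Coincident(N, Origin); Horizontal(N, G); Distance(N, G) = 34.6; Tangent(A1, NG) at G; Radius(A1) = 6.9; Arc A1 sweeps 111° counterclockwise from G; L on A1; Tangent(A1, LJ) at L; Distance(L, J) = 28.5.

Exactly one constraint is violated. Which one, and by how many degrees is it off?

Tangent(A1, LJ) at L — off by 4.20°.

N = (0.00, 0.00) ✓; N.y = 0.00, G.y = 0.00 ✓; |NG| = 34.60 ✓; ∠(UG, GN) = 90.00° ✓; |UG| = 6.900 ✓; bearing(U→L) − bearing(U→G) = 111.0° ✓; |UL| = 6.900 ✓; ∠(UL, LJ) = 94.20° ✗; |LJ| = 28.50 ✓.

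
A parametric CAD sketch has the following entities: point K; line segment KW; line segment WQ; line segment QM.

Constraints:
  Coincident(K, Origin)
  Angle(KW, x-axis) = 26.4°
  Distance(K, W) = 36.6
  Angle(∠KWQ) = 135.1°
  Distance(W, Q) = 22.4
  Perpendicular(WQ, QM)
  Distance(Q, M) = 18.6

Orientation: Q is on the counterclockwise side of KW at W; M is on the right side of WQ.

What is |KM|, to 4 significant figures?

65.65

K is at the origin; KW runs at 26.4° with length 36.6, so W = 36.6·(cos 26.4°, sin 26.4°) = (32.78, 16.27). ∠KWQ = 135.1°, so WQ runs at 26.4° + (180° − 135.1°) = 71.30° from the x-axis; with |WQ| = 22.4, Q = W + 22.4·(cos 71.30°, sin 71.30°) = (39.96, 37.49). WQ ⟂ QM; with |QM| = 18.6 on the right of WQ, M = Q + 18.6·(0.9472, -0.3206) = (57.58, 31.53). Then |KM| = |M − K| = 65.65.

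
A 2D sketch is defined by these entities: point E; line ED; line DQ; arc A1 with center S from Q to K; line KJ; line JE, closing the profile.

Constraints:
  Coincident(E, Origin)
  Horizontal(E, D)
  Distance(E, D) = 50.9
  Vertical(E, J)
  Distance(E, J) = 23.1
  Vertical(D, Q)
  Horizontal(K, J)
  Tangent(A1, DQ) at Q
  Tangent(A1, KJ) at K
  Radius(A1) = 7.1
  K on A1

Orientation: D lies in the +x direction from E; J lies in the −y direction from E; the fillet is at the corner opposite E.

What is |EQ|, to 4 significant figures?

53.36

E is at the origin; ED is horizontal with |ED| = 50.9 and D on the +x side, so D = (50.90, 0.000). E and J share the same x with |EJ| = 23.1 and J on the −y side, so J = (0.000, -23.10). The virtual corner opposite E is at (50.90, -23.10). The tangent condition forces SQ to be normal to DQ and tangency of A1 to KJ means the radius SK is perpendicular to KJ, with radius 7.1, so the center S sits 7.1 in from both sides at S = (43.80, -16.00). That places the tangent points at Q = (50.90, -16.00) on DQ and K = (43.80, -23.10) on KJ. Then |EQ| = |Q − E| = 53.36.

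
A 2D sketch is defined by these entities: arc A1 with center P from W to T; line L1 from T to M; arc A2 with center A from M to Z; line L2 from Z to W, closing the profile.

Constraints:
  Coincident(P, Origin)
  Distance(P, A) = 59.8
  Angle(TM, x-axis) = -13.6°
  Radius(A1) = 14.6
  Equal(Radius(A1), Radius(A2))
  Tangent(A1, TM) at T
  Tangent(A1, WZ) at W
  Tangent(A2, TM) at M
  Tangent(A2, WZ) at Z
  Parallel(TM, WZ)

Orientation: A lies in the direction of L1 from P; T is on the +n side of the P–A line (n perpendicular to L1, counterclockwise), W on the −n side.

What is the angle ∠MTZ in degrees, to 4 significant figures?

26.03°

Tangency of A1 to both parallel lines with radius 14.6 puts T and W at P ± 14.6·n: T = (3.433, 14.19), W = (-3.433, -14.19). Equal radii place M and Z the same way about A: M = A + 14.6·n = (61.56, 0.1291), Z = A − 14.6·n = (54.69, -28.25). Then cos ∠MTZ = TM·TZ / (|TM||TZ|), giving 26.03°.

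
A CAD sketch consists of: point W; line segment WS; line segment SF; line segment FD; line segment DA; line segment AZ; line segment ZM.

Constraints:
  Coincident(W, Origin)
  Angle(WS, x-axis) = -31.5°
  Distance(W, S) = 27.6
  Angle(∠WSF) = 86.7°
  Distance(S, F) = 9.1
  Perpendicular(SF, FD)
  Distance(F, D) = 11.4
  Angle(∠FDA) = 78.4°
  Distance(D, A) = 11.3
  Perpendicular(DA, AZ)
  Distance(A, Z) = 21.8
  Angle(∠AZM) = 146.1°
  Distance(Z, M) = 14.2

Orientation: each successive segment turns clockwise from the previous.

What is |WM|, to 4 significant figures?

50.93

DA ⟂ AZ, so AZ runs at -46.40°; with |AZ| = 21.8, Z = (32.20, -23.38). ∠AZM = 146.1° gives ZM at -80.30° from the x-axis; with |ZM| = 14.2, M = (34.59, -37.38). Then |WM| = |M − W| = 50.93.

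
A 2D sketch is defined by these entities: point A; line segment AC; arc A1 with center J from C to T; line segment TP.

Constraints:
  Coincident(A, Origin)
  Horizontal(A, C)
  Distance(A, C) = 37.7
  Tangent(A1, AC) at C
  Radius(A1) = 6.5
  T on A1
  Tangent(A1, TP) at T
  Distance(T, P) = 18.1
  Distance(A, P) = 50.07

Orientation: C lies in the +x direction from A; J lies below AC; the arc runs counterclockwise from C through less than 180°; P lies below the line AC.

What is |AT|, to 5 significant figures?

34.155

Checks: ∠(JC, CA) = 90.00° ✓; |JT| = 6.500 ✓; ∠(JT, TP) = 90.00° ✓; |TP| = 18.10 ✓; |AP| = 50.07 ✓.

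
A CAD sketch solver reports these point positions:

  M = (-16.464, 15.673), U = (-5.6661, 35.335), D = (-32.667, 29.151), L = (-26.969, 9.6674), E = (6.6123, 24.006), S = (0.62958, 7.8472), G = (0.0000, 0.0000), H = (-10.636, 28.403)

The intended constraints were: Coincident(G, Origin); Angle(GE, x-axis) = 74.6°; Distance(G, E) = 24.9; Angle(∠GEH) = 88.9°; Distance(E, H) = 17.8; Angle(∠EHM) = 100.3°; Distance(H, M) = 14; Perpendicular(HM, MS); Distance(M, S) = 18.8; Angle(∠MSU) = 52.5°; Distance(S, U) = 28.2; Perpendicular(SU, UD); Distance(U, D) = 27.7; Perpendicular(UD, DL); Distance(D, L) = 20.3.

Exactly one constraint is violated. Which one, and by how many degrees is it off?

Perpendicular(UD, DL) — off by 3.40°.

G = (0.00, 0.00) ✓; GE at 74.60° ✓; |GE| = 24.90 ✓; ∠GEH = 88.90° ✓; |EH| = 17.80 ✓; ∠EHM = 100.3° ✓; |HM| = 14.00 ✓; ∠(HM, MS) = 90.00° ✓; |MS| = 18.80 ✓; ∠MSU = 52.50° ✓; |SU| = 28.20 ✓; ∠(SU, UD) = 90.00° ✓; |UD| = 27.70 ✓; ∠(UD, DL) = 93.40° ✗; |DL| = 20.30 ✓.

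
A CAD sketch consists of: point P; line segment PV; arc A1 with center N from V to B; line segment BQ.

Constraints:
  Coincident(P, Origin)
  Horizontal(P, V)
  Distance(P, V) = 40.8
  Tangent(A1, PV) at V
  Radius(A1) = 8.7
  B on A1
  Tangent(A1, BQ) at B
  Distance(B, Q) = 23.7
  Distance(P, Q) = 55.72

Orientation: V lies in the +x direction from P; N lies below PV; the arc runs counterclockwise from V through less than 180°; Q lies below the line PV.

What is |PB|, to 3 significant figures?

35.5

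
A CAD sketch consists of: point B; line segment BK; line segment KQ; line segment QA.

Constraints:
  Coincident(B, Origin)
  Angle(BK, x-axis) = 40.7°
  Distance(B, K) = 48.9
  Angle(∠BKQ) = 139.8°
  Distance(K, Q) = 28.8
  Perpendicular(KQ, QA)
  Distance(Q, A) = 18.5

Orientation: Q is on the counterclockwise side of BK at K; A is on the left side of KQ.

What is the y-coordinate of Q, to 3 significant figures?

60.3

B is at the origin; BK runs at 40.7° with length 48.9, so K = 48.9·(cos 40.7°, sin 40.7°) = (37.1, 31.9). ∠BKQ = 139.8°, so KQ runs at 40.7° + (180° − 139.8°) = 80.9° from the x-axis; with |KQ| = 28.8, Q = K + 28.8·(cos 80.9°, sin 80.9°) = (41.6, 60.3). So Q.y = 60.3.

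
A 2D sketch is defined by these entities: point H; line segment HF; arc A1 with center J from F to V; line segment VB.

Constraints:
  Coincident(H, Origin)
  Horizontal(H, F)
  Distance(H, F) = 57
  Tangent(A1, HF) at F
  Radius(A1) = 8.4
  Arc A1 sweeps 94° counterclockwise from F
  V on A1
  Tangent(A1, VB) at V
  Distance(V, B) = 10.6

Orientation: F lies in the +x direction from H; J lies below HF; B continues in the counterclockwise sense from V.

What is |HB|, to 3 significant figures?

53.1

H is at the origin; H and F share the same y with |HF| = 57.0 and F on the +x side, so F = (57.0, 0.00). A1 meets HF tangentially, so JF is at right angles to HF, so J = F + (0, -8.4) = (57.0, -8.40). On A1, F sits at bearing 90° from J; a 94° counterclockwise sweep puts V at bearing 184°, so V = J + 8.4·(cos 184°, sin 184°) = (48.6, -8.99). Since A1 is tangent to VB there, JV ⟂ VB, so VB runs along (−sin 184°, cos 184°); with |VB| = 10.6, B = (49.4, -19.6). Then |HB| = |B − H| = 53.1.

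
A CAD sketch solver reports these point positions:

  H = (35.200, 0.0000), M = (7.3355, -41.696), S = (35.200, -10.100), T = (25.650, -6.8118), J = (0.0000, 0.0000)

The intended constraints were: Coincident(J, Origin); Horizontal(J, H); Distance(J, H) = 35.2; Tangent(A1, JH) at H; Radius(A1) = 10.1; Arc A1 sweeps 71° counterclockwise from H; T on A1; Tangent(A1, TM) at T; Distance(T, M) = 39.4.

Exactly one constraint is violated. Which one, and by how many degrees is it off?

Tangent(A1, TM) at T — off by 8.70°.

J = (0.00, 0.00) ✓; J.y = 0.00, H.y = 0.00 ✓; |JH| = 35.20 ✓; ∠(SH, HJ) = 90.00° ✓; |SH| = 10.10 ✓; bearing(S→T) − bearing(S→H) = 71.00° ✓; |ST| = 10.10 ✓; ∠(ST, TM) = 98.70° ✗; |TM| = 39.40 ✓.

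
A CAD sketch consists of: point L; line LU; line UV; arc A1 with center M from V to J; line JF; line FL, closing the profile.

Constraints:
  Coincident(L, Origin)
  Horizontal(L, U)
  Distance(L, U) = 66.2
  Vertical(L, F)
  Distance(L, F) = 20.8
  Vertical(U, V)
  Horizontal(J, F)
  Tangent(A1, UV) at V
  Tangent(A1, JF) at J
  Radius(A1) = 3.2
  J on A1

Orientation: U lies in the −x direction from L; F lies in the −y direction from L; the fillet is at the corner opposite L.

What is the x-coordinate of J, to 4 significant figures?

-63.00

L is at the origin; L and U share the same y with |LU| = 66.2 and U on the −x side, so U = (-66.20, 0.000). L and F share the same x with |LF| = 20.8 and F on the −y side, so F = (0.000, -20.80). The virtual corner opposite L is at (-66.20, -20.80). A1 meets UV tangentially, so MV is at right angles to UV and the tangent condition forces MJ to be normal to JF, with radius 3.2, so the center M sits 3.2 in from both sides at M = (-63.00, -17.60). That places the tangent points at V = (-66.20, -17.60) on UV and J = (-63.00, -20.80) on JF. So J.x = -63.00.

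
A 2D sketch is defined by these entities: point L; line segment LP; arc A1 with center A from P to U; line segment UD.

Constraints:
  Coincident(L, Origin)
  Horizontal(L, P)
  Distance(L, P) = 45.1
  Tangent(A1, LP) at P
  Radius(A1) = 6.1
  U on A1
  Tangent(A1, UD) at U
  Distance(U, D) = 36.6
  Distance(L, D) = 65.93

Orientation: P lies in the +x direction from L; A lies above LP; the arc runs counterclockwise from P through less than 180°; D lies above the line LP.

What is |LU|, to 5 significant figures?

51.581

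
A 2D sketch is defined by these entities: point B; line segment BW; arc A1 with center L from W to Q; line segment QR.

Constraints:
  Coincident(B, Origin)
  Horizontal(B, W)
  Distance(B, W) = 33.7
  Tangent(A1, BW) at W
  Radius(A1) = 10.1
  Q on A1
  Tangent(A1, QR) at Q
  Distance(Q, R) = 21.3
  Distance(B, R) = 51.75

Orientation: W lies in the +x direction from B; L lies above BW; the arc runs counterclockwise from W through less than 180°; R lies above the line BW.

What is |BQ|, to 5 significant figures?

45.225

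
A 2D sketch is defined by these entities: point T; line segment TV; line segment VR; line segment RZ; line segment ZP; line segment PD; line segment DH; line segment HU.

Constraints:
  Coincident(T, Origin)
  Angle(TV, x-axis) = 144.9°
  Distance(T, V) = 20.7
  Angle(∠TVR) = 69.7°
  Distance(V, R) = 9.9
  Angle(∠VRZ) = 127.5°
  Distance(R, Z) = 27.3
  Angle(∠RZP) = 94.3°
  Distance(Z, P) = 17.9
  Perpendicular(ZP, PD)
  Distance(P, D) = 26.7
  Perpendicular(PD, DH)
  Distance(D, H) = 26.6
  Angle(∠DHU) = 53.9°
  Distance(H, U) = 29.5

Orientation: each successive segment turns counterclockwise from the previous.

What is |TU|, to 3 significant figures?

12.4

T is at the origin; TV runs at 144.9° with length 20.7, so V = (-16.9, 11.9). ∠TVR = 69.7° gives VR at -105° from the x-axis; with |VR| = 9.9, R = (-19.5, 2.33). ∠VRZ = 127.5° gives RZ at -52.3° from the x-axis; with |RZ| = 27.3, Z = (-2.77, -19.3). ∠RZP = 94.3° gives ZP at 33.4° from the x-axis; with |ZP| = 17.9, P = (12.2, -9.42). ZP ⟂ PD, so PD runs at 123°; with |PD| = 26.7, D = (-2.52, 12.9). The perpendicularity gives DH at right angles to PD, so DH runs at -147°; with |DH| = 26.6, H = (-24.7, -1.77). ∠DHU = 53.9° gives HU at -20.5° from the x-axis; with |HU| = 29.5, U = (2.90, -12.1). Then |TU| = |U − T| = 12.4.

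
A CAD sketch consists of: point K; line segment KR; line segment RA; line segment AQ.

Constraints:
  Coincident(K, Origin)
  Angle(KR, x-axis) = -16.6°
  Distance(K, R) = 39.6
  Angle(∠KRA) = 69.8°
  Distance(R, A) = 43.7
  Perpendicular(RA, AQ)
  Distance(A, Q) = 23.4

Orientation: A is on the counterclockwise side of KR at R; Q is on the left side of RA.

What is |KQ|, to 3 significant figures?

33.0

∠KRA = 69.8°, so RA runs at -16.6° + (180° − 69.8°) = 93.6° from the x-axis; with |RA| = 43.7, A = R + 43.7·(cos 93.6°, sin 93.6°) = (35.2, 32.3). The perpendicularity gives AQ at right angles to RA; with |AQ| = 23.4 on the left of RA, Q = A + 23.4·(-0.998, -0.0628) = (11.9, 30.8). Then |KQ| = |Q − K| = 33.0.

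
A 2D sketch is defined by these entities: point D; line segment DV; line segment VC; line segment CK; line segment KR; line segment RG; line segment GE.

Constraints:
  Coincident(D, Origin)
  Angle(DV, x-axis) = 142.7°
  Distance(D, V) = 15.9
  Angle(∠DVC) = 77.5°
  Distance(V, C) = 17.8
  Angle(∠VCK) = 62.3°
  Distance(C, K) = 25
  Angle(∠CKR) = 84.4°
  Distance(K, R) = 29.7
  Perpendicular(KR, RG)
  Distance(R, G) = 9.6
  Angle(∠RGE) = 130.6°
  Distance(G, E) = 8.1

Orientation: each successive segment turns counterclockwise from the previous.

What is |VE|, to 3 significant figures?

6.24

D is at the origin; DV runs at 142.7° with length 15.9, so V = (-12.6, 9.64). ∠DVC = 77.5° gives VC at -115° from the x-axis; with |VC| = 17.8, C = (-20.1, -6.52). ∠VCK = 62.3° gives CK at 2.90° from the x-axis; with |CK| = 25.0, K = (4.85, -5.26). ∠CKR = 84.4° gives KR at 98.5° from the x-axis; with |KR| = 29.7, R = (0.464, 24.1). The perpendicularity gives RG at right angles to KR, so RG runs at -172°; with |RG| = 9.6, G = (-9.03, 22.7). ∠RGE = 130.6° gives GE at -122° from the x-axis; with |GE| = 8.1, E = (-13.3, 15.8). Then |VE| = |E − V| = 6.24.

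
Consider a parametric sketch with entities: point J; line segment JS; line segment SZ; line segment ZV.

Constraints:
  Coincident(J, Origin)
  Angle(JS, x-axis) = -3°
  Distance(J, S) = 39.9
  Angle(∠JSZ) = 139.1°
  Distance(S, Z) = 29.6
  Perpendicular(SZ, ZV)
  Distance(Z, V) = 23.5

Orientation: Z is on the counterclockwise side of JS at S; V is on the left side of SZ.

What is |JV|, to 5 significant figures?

59.816

J is at the origin; JS runs at -3.0° with length 39.9, so S = 39.9·(cos -3.0°, sin -3.0°) = (39.845, -2.0882). ∠JSZ = 139.1°, so SZ runs at -3.0° + (180° − 139.1°) = 37.900° from the x-axis; with |SZ| = 29.6, Z = S + 29.6·(cos 37.900°, sin 37.900°) = (63.202, 16.095). SZ is perpendicular to ZV; with |ZV| = 23.5 on the left of SZ, V = Z + 23.5·(-0.61429, 0.78908) = (48.767, 34.638). Then |JV| = |V − J| = 59.816.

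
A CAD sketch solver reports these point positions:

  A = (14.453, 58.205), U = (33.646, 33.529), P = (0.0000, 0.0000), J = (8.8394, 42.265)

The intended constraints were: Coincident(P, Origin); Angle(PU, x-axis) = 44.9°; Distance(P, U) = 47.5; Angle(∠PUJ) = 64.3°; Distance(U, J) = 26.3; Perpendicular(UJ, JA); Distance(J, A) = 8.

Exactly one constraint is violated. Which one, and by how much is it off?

Distance(J, A) = 8 — off by 8.90.

P = (0.00, 0.00) ✓; PU at 44.90° ✓; |PU| = 47.50 ✓; ∠PUJ = 64.30° ✓; |UJ| = 26.30 ✓; ∠(UJ, JA) = 90.00° ✓; |JA| = 16.90 ✗.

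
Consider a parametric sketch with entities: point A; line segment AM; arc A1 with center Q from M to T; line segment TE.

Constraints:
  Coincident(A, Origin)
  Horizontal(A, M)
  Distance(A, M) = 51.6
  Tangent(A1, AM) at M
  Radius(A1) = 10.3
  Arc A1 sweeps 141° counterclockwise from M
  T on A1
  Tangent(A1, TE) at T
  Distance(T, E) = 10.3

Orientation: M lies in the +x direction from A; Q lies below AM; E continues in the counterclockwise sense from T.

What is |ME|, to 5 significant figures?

24.833

A is at the origin; AM is horizontal with |AM| = 51.6 and M on the +x side, so M = (51.600, 0.0000). A1 meets AM tangentially, so QM is at right angles to AM, so Q = M + (0, -10.3) = (51.600, -10.300). On A1, M sits at bearing 90° from Q; a 141° counterclockwise sweep puts T at bearing 231°, so T = Q + 10.3·(cos 231°, sin 231°) = (45.118, -18.305). Tangency of A1 to TE means the radius QT is perpendicular to TE, so TE runs along (−sin 231°, cos 231°); with |TE| = 10.3, E = (53.123, -24.787). Then |ME| = |E − M| = 24.833.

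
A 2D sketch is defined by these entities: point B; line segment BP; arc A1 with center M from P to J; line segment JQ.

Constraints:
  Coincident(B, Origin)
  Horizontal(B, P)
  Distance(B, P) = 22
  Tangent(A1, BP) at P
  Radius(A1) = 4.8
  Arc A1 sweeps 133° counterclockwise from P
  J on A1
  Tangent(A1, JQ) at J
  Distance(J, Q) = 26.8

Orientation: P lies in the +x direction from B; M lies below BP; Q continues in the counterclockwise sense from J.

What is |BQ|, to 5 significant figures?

46.018

On A1, P sits at bearing 90° from M; a 133° counterclockwise sweep puts J at bearing 223°, so J = M + 4.8·(cos 223°, sin 223°) = (18.490, -8.0736). Since A1 is tangent to JQ there, MJ ⟂ JQ, so JQ runs along (−sin 223°, cos 223°); with |JQ| = 26.8, Q = (36.767, -27.674). Then |BQ| = |Q − B| = 46.018.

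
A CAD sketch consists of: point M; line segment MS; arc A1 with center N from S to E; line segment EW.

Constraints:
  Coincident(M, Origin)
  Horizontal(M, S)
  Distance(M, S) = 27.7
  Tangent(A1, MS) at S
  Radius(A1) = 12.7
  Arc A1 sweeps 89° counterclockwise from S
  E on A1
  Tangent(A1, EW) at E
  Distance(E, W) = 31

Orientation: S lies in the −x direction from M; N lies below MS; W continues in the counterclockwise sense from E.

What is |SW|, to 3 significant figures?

45.4

M is at the origin; MS is horizontal with |MS| = 27.7 and S on the −x side, so S = (-27.7, 0.00). Since A1 is tangent to MS there, NS ⟂ MS, so N = S + (0, -12.7) = (-27.7, -12.7). On A1, S sits at bearing 90° from N; an 89° counterclockwise sweep puts E at bearing 179°, so E = N + 12.7·(cos 179°, sin 179°) = (-40.4, -12.5). Tangency of A1 to EW means the radius NE is perpendicular to EW, so EW runs along (−sin 179°, cos 179°); with |EW| = 31.0, W = (-40.9, -43.5). Then |SW| = |W − S| = 45.4.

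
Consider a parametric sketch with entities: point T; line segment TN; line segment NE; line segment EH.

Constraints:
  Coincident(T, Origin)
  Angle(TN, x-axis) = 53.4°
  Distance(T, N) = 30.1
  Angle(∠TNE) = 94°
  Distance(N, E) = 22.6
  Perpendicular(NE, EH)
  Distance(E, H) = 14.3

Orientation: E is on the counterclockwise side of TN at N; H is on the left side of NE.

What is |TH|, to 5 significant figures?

29.281

T is at the origin; TN runs at 53.4° with length 30.1, so N = 30.1·(cos 53.4°, sin 53.4°) = (17.946, 24.165). ∠TNE = 94.0°, so NE runs at 53.4° + (180° − 94.0°) = 139.40° from the x-axis; with |NE| = 22.6, E = N + 22.6·(cos 139.40°, sin 139.40°) = (0.78684, 38.872). NE is perpendicular to EH; with |EH| = 14.3 on the left of NE, H = E + 14.3·(-0.65077, -0.75927) = (-8.5192, 28.015). Then |TH| = |H − T| = 29.281.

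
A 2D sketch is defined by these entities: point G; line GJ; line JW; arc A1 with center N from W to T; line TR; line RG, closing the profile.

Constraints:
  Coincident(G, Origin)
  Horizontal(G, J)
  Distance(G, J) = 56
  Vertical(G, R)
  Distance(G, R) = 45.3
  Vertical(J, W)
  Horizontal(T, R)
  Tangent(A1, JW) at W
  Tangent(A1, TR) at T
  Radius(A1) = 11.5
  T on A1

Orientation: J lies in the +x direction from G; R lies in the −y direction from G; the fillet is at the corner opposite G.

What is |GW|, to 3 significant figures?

65.4

G is at the origin; G and J share the same y with |GJ| = 56.0 and J on the +x side, so J = (56.0, 0.00). GR is vertical with |GR| = 45.3 and R on the −y side, so R = (0.00, -45.3). The virtual corner opposite G is at (56.0, -45.3). The tangent condition forces NW to be normal to JW and the tangent condition forces NT to be normal to TR, with radius 11.5, so the center N sits 11.5 in from both sides at N = (44.5, -33.8). That places the tangent points at W = (56.0, -33.8) on JW and T = (44.5, -45.3) on TR. Then |GW| = |W − G| = 65.4.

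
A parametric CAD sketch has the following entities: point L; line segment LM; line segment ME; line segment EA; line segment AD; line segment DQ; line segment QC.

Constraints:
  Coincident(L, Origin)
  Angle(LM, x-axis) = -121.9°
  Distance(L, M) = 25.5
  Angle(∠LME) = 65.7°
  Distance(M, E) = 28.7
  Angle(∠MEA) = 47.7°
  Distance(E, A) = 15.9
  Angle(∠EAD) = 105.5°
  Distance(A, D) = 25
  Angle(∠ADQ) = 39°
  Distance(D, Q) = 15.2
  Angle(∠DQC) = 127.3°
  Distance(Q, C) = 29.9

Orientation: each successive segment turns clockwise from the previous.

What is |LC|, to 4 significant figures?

23.71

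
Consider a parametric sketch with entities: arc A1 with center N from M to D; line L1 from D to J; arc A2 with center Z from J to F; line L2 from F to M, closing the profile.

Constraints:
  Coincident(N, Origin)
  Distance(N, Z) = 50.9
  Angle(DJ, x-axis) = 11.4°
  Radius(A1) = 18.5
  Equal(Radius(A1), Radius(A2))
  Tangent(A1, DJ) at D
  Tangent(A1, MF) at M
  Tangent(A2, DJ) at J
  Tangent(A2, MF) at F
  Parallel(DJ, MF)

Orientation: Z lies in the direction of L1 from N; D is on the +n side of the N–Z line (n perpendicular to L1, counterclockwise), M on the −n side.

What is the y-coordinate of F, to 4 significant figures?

-8.074

Tangency of A1 to both parallel lines with radius 18.5 puts D and M at N ± 18.5·n: D = (-3.657, 18.14), M = (3.657, -18.14). Equal radii place J and F the same way about Z: J = Z + 18.5·n = (46.24, 28.20), F = Z − 18.5·n = (53.55, -8.074). So F.y = -8.074.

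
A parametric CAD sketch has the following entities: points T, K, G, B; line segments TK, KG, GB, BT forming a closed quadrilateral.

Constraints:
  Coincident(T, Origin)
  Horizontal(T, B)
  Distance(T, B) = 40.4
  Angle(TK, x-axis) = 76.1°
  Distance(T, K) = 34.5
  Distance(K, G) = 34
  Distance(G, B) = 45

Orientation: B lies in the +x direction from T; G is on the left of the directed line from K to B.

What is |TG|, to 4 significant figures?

60.39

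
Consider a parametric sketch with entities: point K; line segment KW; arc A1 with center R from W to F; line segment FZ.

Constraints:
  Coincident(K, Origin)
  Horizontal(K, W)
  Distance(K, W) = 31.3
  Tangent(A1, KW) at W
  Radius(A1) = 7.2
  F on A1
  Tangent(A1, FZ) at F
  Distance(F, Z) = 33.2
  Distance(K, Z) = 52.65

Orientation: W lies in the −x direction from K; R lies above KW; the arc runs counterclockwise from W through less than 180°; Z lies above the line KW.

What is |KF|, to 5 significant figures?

25.968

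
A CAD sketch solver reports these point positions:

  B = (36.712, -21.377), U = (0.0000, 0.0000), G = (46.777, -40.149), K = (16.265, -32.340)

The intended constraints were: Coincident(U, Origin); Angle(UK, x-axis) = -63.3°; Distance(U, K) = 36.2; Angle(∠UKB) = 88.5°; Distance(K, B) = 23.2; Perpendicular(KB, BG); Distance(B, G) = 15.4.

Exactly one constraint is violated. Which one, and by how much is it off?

Distance(B, G) = 15.4 — off by 5.90.

U = (0.00, 0.00) ✓; UK at -63.30° ✓; |UK| = 36.20 ✓; ∠UKB = 88.50° ✓; |KB| = 23.20 ✓; ∠(KB, BG) = 90.00° ✓; |BG| = 21.30 ✗.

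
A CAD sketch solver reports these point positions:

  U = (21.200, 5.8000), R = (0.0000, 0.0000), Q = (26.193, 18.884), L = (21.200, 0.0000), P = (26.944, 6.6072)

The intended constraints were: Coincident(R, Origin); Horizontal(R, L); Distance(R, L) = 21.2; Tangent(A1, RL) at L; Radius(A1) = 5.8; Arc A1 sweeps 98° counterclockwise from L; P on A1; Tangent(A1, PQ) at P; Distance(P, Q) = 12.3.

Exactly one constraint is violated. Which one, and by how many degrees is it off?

Tangent(A1, PQ) at P — off by 4.50°.

R = (0.00, 0.00) ✓; R.y = 0.00, L.y = 0.00 ✓; |RL| = 21.20 ✓; ∠(UL, LR) = 90.00° ✓; |UL| = 5.800 ✓; bearing(U→P) − bearing(U→L) = 98.00° ✓; |UP| = 5.800 ✓; ∠(UP, PQ) = 94.50° ✗; |PQ| = 12.30 ✓.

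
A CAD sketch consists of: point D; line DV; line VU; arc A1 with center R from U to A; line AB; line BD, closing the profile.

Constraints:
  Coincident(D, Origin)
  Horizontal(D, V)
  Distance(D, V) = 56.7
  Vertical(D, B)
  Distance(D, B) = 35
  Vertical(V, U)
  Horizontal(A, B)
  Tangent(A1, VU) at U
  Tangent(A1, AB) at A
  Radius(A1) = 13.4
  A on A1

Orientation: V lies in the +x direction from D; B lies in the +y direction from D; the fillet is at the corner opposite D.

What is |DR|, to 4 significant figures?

48.39

D is at the origin; D and V share the same y with |DV| = 56.7 and V on the +x side, so V = (56.70, 0.000). D and B share the same x with |DB| = 35.0 and B on the +y side, so B = (0.000, 35.00). The virtual corner opposite D is at (56.70, 35.00). The tangent condition forces RU to be normal to VU and the tangent condition forces RA to be normal to AB, with radius 13.4, so the center R sits 13.4 in from both sides at R = (43.30, 21.60). Then |DR| = |R − D| = 48.39.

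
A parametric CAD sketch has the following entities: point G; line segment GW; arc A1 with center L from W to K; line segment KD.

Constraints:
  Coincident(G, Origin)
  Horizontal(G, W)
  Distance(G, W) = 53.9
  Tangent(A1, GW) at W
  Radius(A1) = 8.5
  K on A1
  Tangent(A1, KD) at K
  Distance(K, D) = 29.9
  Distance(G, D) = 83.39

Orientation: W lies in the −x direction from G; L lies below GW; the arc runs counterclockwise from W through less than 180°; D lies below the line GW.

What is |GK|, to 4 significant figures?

60.71

G is at the origin; GW is horizontal with |GW| = 53.9 and W on the −x side, so W = (-53.90, 0.000). Since A1 is tangent to GW there, LW ⟂ GW, so L = W + (0, -8.5) = (-53.90, -8.500). Since LK ⟂ KD (tangency), |LD| = √(8.5² + 29.9²) = 31.08 regardless of where K sits on A1. So D lies on both circle(G, 83.39) and circle(L, 31.08); the below-GW intersection is D = (-78.91, -26.96). K is the foot of the tangent from D: K = (-60.62, -3.301).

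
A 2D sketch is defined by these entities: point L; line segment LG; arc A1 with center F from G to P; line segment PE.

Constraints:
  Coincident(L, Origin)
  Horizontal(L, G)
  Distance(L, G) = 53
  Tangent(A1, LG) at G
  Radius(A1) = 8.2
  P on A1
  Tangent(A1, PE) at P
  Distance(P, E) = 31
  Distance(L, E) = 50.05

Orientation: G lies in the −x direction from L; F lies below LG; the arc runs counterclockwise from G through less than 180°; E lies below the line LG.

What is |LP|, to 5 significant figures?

60.239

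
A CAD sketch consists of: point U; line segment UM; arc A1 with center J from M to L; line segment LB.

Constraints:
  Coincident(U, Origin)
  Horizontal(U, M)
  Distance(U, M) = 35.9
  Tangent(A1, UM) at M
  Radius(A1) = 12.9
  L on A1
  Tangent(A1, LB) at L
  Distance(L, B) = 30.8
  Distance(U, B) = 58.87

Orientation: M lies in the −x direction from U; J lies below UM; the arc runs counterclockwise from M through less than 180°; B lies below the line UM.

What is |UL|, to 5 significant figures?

51.041

U is at the origin; UM is horizontal with |UM| = 35.9 and M on the −x side, so M = (-35.900, 0.0000). Since A1 is tangent to UM there, JM ⟂ UM, so J = M + (0, -12.9) = (-35.900, -12.900). Since JL ⟂ LB (tangency), |JB| = √(12.9² + 30.8²) = 33.392 regardless of where L sits on A1. So B lies on both circle(U, 58.87) and circle(J, 33.392); the below-UM intersection is B = (-36.373, -46.289). L is the foot of the tangent from B: L = (-47.868, -17.714).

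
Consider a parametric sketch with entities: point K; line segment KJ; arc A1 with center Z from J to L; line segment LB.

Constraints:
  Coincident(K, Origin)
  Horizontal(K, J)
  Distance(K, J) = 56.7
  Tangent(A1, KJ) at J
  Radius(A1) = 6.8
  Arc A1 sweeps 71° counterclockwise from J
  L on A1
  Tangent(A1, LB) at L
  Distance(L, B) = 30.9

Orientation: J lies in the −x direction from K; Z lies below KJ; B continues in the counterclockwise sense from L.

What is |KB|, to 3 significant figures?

80.6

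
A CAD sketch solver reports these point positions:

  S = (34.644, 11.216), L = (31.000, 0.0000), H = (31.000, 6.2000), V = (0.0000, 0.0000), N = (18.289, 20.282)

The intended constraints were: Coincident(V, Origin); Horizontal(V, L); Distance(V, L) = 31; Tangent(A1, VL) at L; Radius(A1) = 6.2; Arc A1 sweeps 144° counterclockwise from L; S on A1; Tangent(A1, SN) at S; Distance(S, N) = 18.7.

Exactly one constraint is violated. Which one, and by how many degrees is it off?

Tangent(A1, SN) at S — off by 7.00°.

V = (0.00, 0.00) ✓; V.y = 0.00, L.y = 0.00 ✓; |VL| = 31.00 ✓; ∠(HL, LV) = 90.00° ✓; |HL| = 6.200 ✓; bearing(H→S) − bearing(H→L) = 144.0° ✓; |HS| = 6.200 ✓; ∠(HS, SN) = 83.00° ✗; |SN| = 18.70 ✓.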